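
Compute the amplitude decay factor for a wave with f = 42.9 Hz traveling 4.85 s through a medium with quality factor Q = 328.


pi*f*t/Q = pi*42.9*4.85/328 = 1.992852
A/A0 = exp(-1.992852) = 0.136306

0.136306


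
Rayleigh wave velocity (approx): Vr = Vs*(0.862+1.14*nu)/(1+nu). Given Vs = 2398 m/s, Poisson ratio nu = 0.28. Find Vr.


Numerator factor = 0.862 + 1.14*0.28 = 1.1812
Denominator = 1 + 0.28 = 1.28
Vr = 2398 * 1.1812 / 1.28 = 2212.9 m/s

2212.9


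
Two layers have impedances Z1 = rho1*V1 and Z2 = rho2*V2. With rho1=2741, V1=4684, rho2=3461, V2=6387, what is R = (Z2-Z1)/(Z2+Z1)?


Z1 = 2741 * 4684 = 12838844
Z2 = 3461 * 6387 = 22105407
R = (22105407 - 12838844) / (22105407 + 12838844) = 9266563 / 34944251 = 0.2652

0.2652


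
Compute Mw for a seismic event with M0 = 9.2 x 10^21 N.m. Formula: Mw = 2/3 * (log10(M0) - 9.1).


log10(M0) = log10(9.2 x 10^21) = 21.9638
Mw = 2/3 * (21.9638 - 9.1)
= 2/3 * 12.8638
= 8.58

8.58


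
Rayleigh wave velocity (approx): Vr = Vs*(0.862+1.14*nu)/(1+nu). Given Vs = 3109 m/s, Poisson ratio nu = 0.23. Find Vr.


Numerator factor = 0.862 + 1.14*0.23 = 1.1242
Denominator = 1 + 0.23 = 1.23
Vr = 3109 * 1.1242 / 1.23 = 2841.58 m/s

2841.58


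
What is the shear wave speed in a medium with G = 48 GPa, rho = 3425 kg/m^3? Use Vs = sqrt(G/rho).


Convert G to Pa: G = 48e9 Pa
Compute G/rho = 48e9 / 3425 = 14014598.5401
Vs = sqrt(14014598.5401) = 3743.61 m/s

3743.61


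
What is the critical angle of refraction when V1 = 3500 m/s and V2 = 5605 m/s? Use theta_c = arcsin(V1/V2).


V1/V2 = 3500/5605 = 0.624442
theta_c = arcsin(0.624442) = 38.6413 degrees

38.6413


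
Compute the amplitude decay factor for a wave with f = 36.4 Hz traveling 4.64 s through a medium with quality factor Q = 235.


pi*f*t/Q = pi*36.4*4.64/235 = 2.257883
A/A0 = exp(-2.257883) = 0.104572

0.104572


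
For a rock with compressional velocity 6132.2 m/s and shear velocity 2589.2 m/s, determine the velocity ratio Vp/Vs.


Vp/Vs = 6132.2 / 2589.2
= 2.3684

2.3684


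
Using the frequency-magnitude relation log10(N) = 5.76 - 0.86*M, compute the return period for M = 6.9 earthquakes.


log10(N) = 5.76 - 0.86*6.9 = -0.174
N = 10^-0.174 = 0.669885
T = 1/N = 1/0.669885 = 1.4928 years

1.4928


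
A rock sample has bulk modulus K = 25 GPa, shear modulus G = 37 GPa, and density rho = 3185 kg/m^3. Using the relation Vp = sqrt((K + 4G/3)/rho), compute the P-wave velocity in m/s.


First compute the effective modulus:
K + 4G/3 = 25e9 + 4*37e9/3 = 74333333333.33 Pa
Then divide by density:
74333333333.33 / 3185 = 23338566.1957 Pa/(kg/m^3)
Take the square root:
Vp = sqrt(23338566.1957) = 4831.0 m/s

4831.0


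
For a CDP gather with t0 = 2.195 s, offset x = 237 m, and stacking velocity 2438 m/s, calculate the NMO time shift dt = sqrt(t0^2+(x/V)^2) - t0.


x/Vnmo = 237/2438 = 0.097211
(x/Vnmo)^2 = 0.00945
t0^2 = 4.818025
sqrt(4.818025 + 0.00945) = 2.197152
dt = 2.197152 - 2.195 = 0.002152

0.002152


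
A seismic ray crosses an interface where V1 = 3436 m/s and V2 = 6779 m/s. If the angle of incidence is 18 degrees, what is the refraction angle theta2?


sin(theta1) = sin(18 deg) = 0.309017
sin(theta2) = V2/V1 * sin(theta1) = 6779/3436 * 0.309017 = 0.60967
theta2 = arcsin(0.60967) = 37.5656 degrees

37.5656


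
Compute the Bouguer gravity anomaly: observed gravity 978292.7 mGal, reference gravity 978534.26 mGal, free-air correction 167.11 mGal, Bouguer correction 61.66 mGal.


BA = g_obs - g_ref + FAC - BC
= 978292.7 - 978534.26 + 167.11 - 61.66
= -136.11 mGal

-136.11


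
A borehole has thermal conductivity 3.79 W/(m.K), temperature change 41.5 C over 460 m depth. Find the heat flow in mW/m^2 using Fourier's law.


q = k * dT / dz * 1000
= 3.79 * 41.5 / 460 * 1000
= 0.341924 * 1000
= 341.9239 mW/m^2

341.9239


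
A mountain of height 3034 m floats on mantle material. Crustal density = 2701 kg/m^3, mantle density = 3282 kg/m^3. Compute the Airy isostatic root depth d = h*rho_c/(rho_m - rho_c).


rho_m - rho_c = 3282 - 2701 = 581
d = 3034 * 2701 / 581
= 8194834 / 581
= 14104.71 m

14104.71


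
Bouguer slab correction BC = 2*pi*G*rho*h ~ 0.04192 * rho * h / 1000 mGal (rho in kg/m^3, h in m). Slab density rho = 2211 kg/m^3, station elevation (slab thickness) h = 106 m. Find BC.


BC = 0.04192 * rho * h / 1000
= 0.04192 * 2211 * 106 / 1000
= 9.8246 mGal

9.8246


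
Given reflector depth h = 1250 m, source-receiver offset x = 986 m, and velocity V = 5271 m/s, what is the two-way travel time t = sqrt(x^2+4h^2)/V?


x^2 + 4h^2 = 986^2 + 4*1250^2 = 972196 + 6250000 = 7222196
sqrt(7222196) = 2687.4144
t = 2687.4144 / 5271 = 0.5098 s

0.5098


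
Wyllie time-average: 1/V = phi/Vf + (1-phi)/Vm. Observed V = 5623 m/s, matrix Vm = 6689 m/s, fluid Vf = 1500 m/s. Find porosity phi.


1/V - 1/Vm = 1/5623 - 1/6689 = 2.834e-05
1/Vf - 1/Vm = 1/1500 - 1/6689 = 0.00051717
phi = 2.834e-05 / 0.00051717 = 0.0548

0.0548


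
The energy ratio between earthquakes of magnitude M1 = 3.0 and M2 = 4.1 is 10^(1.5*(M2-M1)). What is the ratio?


M2 - M1 = 4.1 - 3.0 = 1.1
1.5 * 1.1 = 1.65
ratio = 10^1.65 = 44.67

44.67


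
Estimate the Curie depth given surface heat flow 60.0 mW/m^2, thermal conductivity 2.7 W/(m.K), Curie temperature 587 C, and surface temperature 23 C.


T_Curie - T_surf = 587 - 23 = 564 C
Convert q to W/m^2: 60.0 mW/m^2 = 0.06 W/m^2
d = 564 * 2.7 / 0.06 = 25380.0 m

25380.0


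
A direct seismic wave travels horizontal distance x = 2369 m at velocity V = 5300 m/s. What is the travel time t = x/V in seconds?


t = x / V
= 2369 / 5300
= 0.447 s

0.447


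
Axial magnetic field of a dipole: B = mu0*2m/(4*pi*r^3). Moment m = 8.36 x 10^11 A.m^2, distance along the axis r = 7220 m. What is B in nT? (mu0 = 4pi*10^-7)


m = 8.36 x 10^11 = 836000000000 A.m^2
2m = 1672000000000 A.m^2
r^3 = 7220^3 = 376367048000
B = (4pi*10^-7) * 1672000000000 / (4*pi * 376367048000) * 1e9
= 2101097.166721 / 4729567812200.31 * 1e9
= 444.2472 nT

444.2472


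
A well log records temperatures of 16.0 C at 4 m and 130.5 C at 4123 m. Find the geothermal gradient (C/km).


dT = 130.5 - 16.0 = 114.5 C
dz = 4123 - 4 = 4119 m
gradient = dT/dz * 1000 = 114.5/4119 * 1000 = 27.798 C/km

27.798


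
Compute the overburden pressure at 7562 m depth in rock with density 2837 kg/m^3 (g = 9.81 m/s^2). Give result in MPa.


P = rho * g * z / 1e6
= 2837 * 9.81 * 7562 / 1e6
= 210457795.14 / 1e6
= 210.4578 MPa

210.4578


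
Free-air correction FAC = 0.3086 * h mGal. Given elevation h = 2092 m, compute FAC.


FAC = 0.3086 * h
= 0.3086 * 2092
= 645.5912 mGal

645.5912


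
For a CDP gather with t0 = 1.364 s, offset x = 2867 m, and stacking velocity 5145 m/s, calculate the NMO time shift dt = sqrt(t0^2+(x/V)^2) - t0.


x/Vnmo = 2867/5145 = 0.55724
(x/Vnmo)^2 = 0.310516
t0^2 = 1.860496
sqrt(1.860496 + 0.310516) = 1.473436
dt = 1.473436 - 1.364 = 0.109436

0.109436


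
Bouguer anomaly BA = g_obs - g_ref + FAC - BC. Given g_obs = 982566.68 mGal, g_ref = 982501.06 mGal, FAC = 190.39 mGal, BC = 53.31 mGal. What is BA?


BA = g_obs - g_ref + FAC - BC
= 982566.68 - 982501.06 + 190.39 - 53.31
= 202.7 mGal

202.7


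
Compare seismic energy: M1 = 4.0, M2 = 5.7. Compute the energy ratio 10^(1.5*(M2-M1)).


M2 - M1 = 5.7 - 4.0 = 1.7
1.5 * 1.7 = 2.55
ratio = 10^2.55 = 354.81

354.81


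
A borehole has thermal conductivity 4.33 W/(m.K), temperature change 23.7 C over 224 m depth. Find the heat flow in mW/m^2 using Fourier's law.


q = k * dT / dz * 1000
= 4.33 * 23.7 / 224 * 1000
= 0.458129 * 1000
= 458.1295 mW/m^2

458.1295


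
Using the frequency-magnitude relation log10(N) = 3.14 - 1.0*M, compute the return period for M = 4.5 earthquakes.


log10(N) = 3.14 - 1.0*4.5 = -1.36
N = 10^-1.36 = 0.043652
T = 1/N = 1/0.043652 = 22.9087 years

22.9087


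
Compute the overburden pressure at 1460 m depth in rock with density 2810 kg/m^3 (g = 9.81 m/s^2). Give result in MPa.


P = rho * g * z / 1e6
= 2810 * 9.81 * 1460 / 1e6
= 40246506.0 / 1e6
= 40.2465 MPa

40.2465


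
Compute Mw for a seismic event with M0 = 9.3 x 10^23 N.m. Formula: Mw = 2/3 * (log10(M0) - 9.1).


log10(M0) = log10(9.3 x 10^23) = 23.9685
Mw = 2/3 * (23.9685 - 9.1)
= 2/3 * 14.8685
= 9.91

9.91


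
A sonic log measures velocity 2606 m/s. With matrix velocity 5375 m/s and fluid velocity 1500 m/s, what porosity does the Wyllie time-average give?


1/V - 1/Vm = 1/2606 - 1/5375 = 0.00019768
1/Vf - 1/Vm = 1/1500 - 1/5375 = 0.00048062
phi = 0.00019768 / 0.00048062 = 0.4113

0.4113


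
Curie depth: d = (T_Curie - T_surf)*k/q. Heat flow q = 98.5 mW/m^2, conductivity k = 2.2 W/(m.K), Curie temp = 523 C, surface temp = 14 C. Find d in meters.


T_Curie - T_surf = 523 - 14 = 509 C
Convert q to W/m^2: 98.5 mW/m^2 = 0.0985 W/m^2
d = 509 * 2.2 / 0.0985 = 11368.53 m

11368.53


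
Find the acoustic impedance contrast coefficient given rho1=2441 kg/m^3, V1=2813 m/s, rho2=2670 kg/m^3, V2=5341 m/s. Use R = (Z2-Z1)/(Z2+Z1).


Z1 = 2441 * 2813 = 6866533
Z2 = 2670 * 5341 = 14260470
R = (14260470 - 6866533) / (14260470 + 6866533) = 7393937 / 21127003 = 0.35

0.35


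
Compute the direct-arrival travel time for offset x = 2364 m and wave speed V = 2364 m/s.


t = x / V
= 2364 / 2364
= 1.0 s

1.0


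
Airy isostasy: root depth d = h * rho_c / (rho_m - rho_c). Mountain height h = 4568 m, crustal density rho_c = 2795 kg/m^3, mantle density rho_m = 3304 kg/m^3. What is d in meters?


rho_m - rho_c = 3304 - 2795 = 509
d = 4568 * 2795 / 509
= 12767560 / 509
= 25083.61 m

25083.61


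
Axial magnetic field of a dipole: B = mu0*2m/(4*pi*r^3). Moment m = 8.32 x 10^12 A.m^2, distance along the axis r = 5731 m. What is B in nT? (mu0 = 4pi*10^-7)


m = 8.32 x 10^12 = 8320000000000 A.m^2
2m = 16640000000000 A.m^2
r^3 = 5731^3 = 188231032891
B = (4pi*10^-7) * 16640000000000 / (4*pi * 188231032891) * 1e9
= 20910440.702294 / 2365380920431.94 * 1e9
= 8840.2001 nT

8840.2001


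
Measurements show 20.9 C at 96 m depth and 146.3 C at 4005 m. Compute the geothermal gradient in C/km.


dT = 146.3 - 20.9 = 125.4 C
dz = 4005 - 96 = 3909 m
gradient = dT/dz * 1000 = 125.4/3909 * 1000 = 32.0798 C/km

32.0798


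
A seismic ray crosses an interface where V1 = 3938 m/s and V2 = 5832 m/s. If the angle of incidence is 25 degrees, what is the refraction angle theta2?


sin(theta1) = sin(25 deg) = 0.422618
sin(theta2) = V2/V1 * sin(theta1) = 5832/3938 * 0.422618 = 0.625879
theta2 = arcsin(0.625879) = 38.7467 degrees

38.7467


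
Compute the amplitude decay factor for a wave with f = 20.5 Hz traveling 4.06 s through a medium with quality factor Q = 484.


pi*f*t/Q = pi*20.5*4.06/484 = 0.540237
A/A0 = exp(-0.540237) = 0.58261

0.58261


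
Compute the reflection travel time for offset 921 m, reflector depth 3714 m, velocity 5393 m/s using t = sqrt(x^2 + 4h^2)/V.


x^2 + 4h^2 = 921^2 + 4*3714^2 = 848241 + 55175184 = 56023425
sqrt(56023425) = 7484.8798
t = 7484.8798 / 5393 = 1.3879 s

1.3879


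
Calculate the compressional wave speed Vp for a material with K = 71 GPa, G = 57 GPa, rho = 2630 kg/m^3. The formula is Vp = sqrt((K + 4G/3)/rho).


First compute the effective modulus:
K + 4G/3 = 71e9 + 4*57e9/3 = 147000000000.0 Pa
Then divide by density:
147000000000.0 / 2630 = 55893536.1217 Pa/(kg/m^3)
Take the square root:
Vp = sqrt(55893536.1217) = 7476.2 m/s

7476.2


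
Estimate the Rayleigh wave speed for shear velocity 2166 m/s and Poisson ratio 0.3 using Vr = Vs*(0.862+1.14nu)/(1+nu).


Numerator factor = 0.862 + 1.14*0.3 = 1.204
Denominator = 1 + 0.3 = 1.3
Vr = 2166 * 1.204 / 1.3 = 2006.05 m/s

2006.05


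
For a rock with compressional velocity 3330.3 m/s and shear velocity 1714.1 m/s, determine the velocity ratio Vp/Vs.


Vp/Vs = 3330.3 / 1714.1
= 1.9429

1.9429


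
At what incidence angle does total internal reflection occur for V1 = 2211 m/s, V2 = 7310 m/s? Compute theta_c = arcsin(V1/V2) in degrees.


V1/V2 = 2211/7310 = 0.302462
theta_c = arcsin(0.302462) = 17.6056 degrees

17.6056


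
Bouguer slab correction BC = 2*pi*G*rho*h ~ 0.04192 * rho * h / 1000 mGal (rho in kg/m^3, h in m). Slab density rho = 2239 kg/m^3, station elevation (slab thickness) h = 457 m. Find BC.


BC = 0.04192 * rho * h / 1000
= 0.04192 * 2239 * 457 / 1000
= 42.8935 mGal

42.8935


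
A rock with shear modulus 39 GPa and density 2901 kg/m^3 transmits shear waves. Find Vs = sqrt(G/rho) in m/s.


Convert G to Pa: G = 39e9 Pa
Compute G/rho = 39e9 / 2901 = 13443640.1241
Vs = sqrt(13443640.1241) = 3666.56 m/s

3666.56


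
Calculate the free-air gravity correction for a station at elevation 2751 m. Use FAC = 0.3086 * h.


FAC = 0.3086 * h
= 0.3086 * 2751
= 848.9586 mGal

848.9586


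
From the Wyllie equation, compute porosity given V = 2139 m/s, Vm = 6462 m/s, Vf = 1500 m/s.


1/V - 1/Vm = 1/2139 - 1/6462 = 0.00031276
1/Vf - 1/Vm = 1/1500 - 1/6462 = 0.00051192
phi = 0.00031276 / 0.00051192 = 0.611

0.611


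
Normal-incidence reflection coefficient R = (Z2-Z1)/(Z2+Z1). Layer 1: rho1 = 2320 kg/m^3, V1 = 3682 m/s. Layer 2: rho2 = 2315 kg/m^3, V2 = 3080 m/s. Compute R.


Z1 = 2320 * 3682 = 8542240
Z2 = 2315 * 3080 = 7130200
R = (7130200 - 8542240) / (7130200 + 8542240) = -1412040 / 15672440 = -0.0901

-0.0901


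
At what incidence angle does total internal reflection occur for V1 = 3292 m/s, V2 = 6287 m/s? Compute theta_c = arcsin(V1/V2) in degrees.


V1/V2 = 3292/6287 = 0.52362
theta_c = arcsin(0.52362) = 31.5754 degrees

31.5754


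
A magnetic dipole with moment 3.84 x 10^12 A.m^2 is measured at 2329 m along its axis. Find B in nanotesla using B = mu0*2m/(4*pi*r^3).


m = 3.84 x 10^12 = 3840000000000 A.m^2
2m = 7680000000000 A.m^2
r^3 = 2329^3 = 12633057289
B = (4pi*10^-7) * 7680000000000 / (4*pi * 12633057289) * 1e9
= 9650972.631828 / 158751679886.01 * 1e9
= 60792.8851 nT

60792.8851


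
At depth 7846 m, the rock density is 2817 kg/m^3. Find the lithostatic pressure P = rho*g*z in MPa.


P = rho * g * z / 1e6
= 2817 * 9.81 * 7846 / 1e6
= 216822405.42 / 1e6
= 216.8224 MPa

216.8224


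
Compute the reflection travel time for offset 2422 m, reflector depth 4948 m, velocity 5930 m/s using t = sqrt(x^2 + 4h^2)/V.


x^2 + 4h^2 = 2422^2 + 4*4948^2 = 5866084 + 97930816 = 103796900
sqrt(103796900) = 10188.0764
t = 10188.0764 / 5930 = 1.7181 s

1.7181


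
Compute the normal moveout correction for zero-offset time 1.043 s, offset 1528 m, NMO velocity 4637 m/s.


x/Vnmo = 1528/4637 = 0.329523
(x/Vnmo)^2 = 0.108586
t0^2 = 1.087849
sqrt(1.087849 + 0.108586) = 1.093817
dt = 1.093817 - 1.043 = 0.050817

0.050817


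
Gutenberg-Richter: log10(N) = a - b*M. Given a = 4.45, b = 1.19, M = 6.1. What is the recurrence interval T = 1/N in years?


log10(N) = 4.45 - 1.19*6.1 = -2.809
N = 10^-2.809 = 0.001552
T = 1/N = 1/0.001552 = 644.1693 years

644.1693


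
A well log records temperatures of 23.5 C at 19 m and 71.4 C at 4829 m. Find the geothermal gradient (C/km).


dT = 71.4 - 23.5 = 47.9 C
dz = 4829 - 19 = 4810 m
gradient = dT/dz * 1000 = 47.9/4810 * 1000 = 9.9584 C/km

9.9584


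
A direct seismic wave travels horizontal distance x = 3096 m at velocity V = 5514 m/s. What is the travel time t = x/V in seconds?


t = x / V
= 3096 / 5514
= 0.5615 s

0.5615


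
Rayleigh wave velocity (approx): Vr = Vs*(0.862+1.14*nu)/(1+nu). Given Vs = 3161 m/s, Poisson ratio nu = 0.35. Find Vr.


Numerator factor = 0.862 + 1.14*0.35 = 1.261
Denominator = 1 + 0.35 = 1.35
Vr = 3161 * 1.261 / 1.35 = 2952.61 m/s

2952.61


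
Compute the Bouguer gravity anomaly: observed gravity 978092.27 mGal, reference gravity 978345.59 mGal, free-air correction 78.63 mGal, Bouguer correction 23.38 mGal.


BA = g_obs - g_ref + FAC - BC
= 978092.27 - 978345.59 + 78.63 - 23.38
= -198.07 mGal

-198.07


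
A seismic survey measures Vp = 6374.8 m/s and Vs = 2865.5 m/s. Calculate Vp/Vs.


Vp/Vs = 6374.8 / 2865.5
= 2.2247

2.2247


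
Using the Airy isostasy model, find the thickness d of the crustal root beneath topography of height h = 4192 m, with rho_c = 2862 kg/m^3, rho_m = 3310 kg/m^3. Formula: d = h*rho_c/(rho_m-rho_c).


rho_m - rho_c = 3310 - 2862 = 448
d = 4192 * 2862 / 448
= 11997504 / 448
= 26780.14 m

26780.14


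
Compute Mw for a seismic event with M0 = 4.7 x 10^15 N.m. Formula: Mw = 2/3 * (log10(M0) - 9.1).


log10(M0) = log10(4.7 x 10^15) = 15.6721
Mw = 2/3 * (15.6721 - 9.1)
= 2/3 * 6.5721
= 4.38

4.38


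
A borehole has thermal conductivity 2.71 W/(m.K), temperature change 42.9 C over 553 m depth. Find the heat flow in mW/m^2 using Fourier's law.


q = k * dT / dz * 1000
= 2.71 * 42.9 / 553 * 1000
= 0.210233 * 1000
= 210.2333 mW/m^2

210.2333


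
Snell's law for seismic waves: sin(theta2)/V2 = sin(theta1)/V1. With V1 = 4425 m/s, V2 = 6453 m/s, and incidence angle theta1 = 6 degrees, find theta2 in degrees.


sin(theta1) = sin(6 deg) = 0.104528
sin(theta2) = V2/V1 * sin(theta1) = 6453/4425 * 0.104528 = 0.152434
theta2 = arcsin(0.152434) = 8.768 degrees

8.768


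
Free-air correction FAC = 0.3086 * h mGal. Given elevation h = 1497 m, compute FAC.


FAC = 0.3086 * h
= 0.3086 * 1497
= 461.9742 mGal

461.9742


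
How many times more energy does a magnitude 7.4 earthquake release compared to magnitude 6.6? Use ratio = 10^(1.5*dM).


M2 - M1 = 7.4 - 6.6 = 0.8
1.5 * 0.8 = 1.2
ratio = 10^1.2 = 15.85

15.85


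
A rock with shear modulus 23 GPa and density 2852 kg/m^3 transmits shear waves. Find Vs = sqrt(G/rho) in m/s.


Convert G to Pa: G = 23e9 Pa
Compute G/rho = 23e9 / 2852 = 8064516.129
Vs = sqrt(8064516.129) = 2839.81 m/s

2839.81


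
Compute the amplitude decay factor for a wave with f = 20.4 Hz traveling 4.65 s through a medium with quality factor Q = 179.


pi*f*t/Q = pi*20.4*4.65/179 = 1.664869
A/A0 = exp(-1.664869) = 0.189216

0.189216


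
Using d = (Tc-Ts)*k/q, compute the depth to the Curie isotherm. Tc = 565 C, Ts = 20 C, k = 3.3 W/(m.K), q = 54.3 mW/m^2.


T_Curie - T_surf = 565 - 20 = 545 C
Convert q to W/m^2: 54.3 mW/m^2 = 0.0543 W/m^2
d = 545 * 3.3 / 0.0543 = 33121.55 m

33121.55


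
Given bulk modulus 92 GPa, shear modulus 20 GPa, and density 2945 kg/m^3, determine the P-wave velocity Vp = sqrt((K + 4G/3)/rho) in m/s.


First compute the effective modulus:
K + 4G/3 = 92e9 + 4*20e9/3 = 118666666666.67 Pa
Then divide by density:
118666666666.67 / 2945 = 40294284.0973 Pa/(kg/m^3)
Take the square root:
Vp = sqrt(40294284.0973) = 6347.78 m/s

6347.78


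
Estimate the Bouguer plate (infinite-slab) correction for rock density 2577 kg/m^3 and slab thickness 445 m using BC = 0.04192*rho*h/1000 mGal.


BC = 0.04192 * rho * h / 1000
= 0.04192 * 2577 * 445 / 1000
= 48.0724 mGal

48.0724


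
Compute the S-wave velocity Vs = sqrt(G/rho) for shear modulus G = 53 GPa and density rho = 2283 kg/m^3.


Convert G to Pa: G = 53e9 Pa
Compute G/rho = 53e9 / 2283 = 23215067.8931
Vs = sqrt(23215067.8931) = 4818.2 m/s

4818.2


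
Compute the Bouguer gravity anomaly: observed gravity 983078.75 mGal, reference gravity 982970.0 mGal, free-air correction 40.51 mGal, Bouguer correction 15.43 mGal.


BA = g_obs - g_ref + FAC - BC
= 983078.75 - 982970.0 + 40.51 - 15.43
= 133.83 mGal

133.83


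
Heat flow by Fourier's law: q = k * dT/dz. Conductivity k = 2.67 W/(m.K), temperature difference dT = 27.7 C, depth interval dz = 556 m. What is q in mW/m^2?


q = k * dT / dz * 1000
= 2.67 * 27.7 / 556 * 1000
= 0.13302 * 1000
= 133.0198 mW/m^2

133.0198


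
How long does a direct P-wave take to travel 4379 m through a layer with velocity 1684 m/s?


t = x / V
= 4379 / 1684
= 2.6004 s

2.6004


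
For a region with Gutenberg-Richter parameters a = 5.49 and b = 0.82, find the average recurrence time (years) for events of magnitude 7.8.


log10(N) = 5.49 - 0.82*7.8 = -0.906
N = 10^-0.906 = 0.124165
T = 1/N = 1/0.124165 = 8.0538 years

8.0538


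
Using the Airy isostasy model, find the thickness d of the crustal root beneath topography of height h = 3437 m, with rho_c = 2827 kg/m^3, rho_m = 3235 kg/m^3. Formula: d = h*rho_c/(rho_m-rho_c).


rho_m - rho_c = 3235 - 2827 = 408
d = 3437 * 2827 / 408
= 9716399 / 408
= 23814.7 m

23814.7


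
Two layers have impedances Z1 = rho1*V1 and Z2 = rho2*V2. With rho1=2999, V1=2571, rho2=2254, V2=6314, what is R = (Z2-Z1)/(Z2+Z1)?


Z1 = 2999 * 2571 = 7710429
Z2 = 2254 * 6314 = 14231756
R = (14231756 - 7710429) / (14231756 + 7710429) = 6521327 / 21942185 = 0.2972

0.2972


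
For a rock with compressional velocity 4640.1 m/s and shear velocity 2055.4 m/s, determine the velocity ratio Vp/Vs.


Vp/Vs = 4640.1 / 2055.4
= 2.2575

2.2575


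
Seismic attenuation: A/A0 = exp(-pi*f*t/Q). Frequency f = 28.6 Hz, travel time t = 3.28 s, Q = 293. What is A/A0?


pi*f*t/Q = pi*28.6*3.28/293 = 1.005824
A/A0 = exp(-1.005824) = 0.365743

0.365743


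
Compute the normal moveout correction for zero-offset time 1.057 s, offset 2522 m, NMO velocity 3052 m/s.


x/Vnmo = 2522/3052 = 0.826343
(x/Vnmo)^2 = 0.682843
t0^2 = 1.117249
sqrt(1.117249 + 0.682843) = 1.341675
dt = 1.341675 - 1.057 = 0.284675

0.284675


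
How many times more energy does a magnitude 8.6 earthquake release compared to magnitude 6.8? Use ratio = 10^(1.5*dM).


M2 - M1 = 8.6 - 6.8 = 1.8
1.5 * 1.8 = 2.7
ratio = 10^2.7 = 501.19

501.19


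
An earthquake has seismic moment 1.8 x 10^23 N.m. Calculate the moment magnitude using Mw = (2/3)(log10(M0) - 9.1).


log10(M0) = log10(1.8 x 10^23) = 23.2553
Mw = 2/3 * (23.2553 - 9.1)
= 2/3 * 14.1553
= 9.44

9.44


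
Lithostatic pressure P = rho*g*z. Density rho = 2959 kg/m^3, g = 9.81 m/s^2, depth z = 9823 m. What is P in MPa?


P = rho * g * z / 1e6
= 2959 * 9.81 * 9823 / 1e6
= 285139981.17 / 1e6
= 285.14 MPa

285.14


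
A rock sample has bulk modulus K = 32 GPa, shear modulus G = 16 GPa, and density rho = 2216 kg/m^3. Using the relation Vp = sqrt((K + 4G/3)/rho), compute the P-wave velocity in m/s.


First compute the effective modulus:
K + 4G/3 = 32e9 + 4*16e9/3 = 53333333333.33 Pa
Then divide by density:
53333333333.33 / 2216 = 24067388.6883 Pa/(kg/m^3)
Take the square root:
Vp = sqrt(24067388.6883) = 4905.85 m/s

4905.85


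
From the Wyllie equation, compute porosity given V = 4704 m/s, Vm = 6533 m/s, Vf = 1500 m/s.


1/V - 1/Vm = 1/4704 - 1/6533 = 5.952e-05
1/Vf - 1/Vm = 1/1500 - 1/6533 = 0.0005136
phi = 5.952e-05 / 0.0005136 = 0.1159

0.1159


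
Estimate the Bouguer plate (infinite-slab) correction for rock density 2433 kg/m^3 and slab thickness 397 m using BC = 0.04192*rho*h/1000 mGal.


BC = 0.04192 * rho * h / 1000
= 0.04192 * 2433 * 397 / 1000
= 40.4906 mGal

40.4906


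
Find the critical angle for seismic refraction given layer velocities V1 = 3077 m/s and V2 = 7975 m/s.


V1/V2 = 3077/7975 = 0.385831
theta_c = arcsin(0.385831) = 22.6953 degrees

22.6953


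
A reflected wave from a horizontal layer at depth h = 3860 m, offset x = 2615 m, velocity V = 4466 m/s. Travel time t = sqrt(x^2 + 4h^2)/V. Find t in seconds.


x^2 + 4h^2 = 2615^2 + 4*3860^2 = 6838225 + 59598400 = 66436625
sqrt(66436625) = 8150.8665
t = 8150.8665 / 4466 = 1.8251 s

1.8251


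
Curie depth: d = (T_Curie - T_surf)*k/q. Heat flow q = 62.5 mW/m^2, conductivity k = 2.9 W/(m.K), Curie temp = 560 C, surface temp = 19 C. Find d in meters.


T_Curie - T_surf = 560 - 19 = 541 C
Convert q to W/m^2: 62.5 mW/m^2 = 0.0625 W/m^2
d = 541 * 2.9 / 0.0625 = 25102.4 m

25102.4


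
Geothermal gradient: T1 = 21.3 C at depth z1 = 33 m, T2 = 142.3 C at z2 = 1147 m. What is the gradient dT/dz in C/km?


dT = 142.3 - 21.3 = 121.0 C
dz = 1147 - 33 = 1114 m
gradient = dT/dz * 1000 = 121.0/1114 * 1000 = 108.6176 C/km

108.6176


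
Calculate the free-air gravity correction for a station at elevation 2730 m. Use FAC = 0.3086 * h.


FAC = 0.3086 * h
= 0.3086 * 2730
= 842.478 mGal

842.478


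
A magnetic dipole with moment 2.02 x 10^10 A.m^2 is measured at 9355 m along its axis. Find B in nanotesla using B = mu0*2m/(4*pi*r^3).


m = 2.02 x 10^10 = 20200000000 A.m^2
2m = 40400000000 A.m^2
r^3 = 9355^3 = 818712413875
B = (4pi*10^-7) * 40400000000 / (4*pi * 818712413875) * 1e9
= 50768.137282 / 10288243619329.87 * 1e9
= 4.9346 nT

4.9346


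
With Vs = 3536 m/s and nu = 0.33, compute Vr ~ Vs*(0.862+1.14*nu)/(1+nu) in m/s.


Numerator factor = 0.862 + 1.14*0.33 = 1.2382
Denominator = 1 + 0.33 = 1.33
Vr = 3536 * 1.2382 / 1.33 = 3291.94 m/s

3291.94


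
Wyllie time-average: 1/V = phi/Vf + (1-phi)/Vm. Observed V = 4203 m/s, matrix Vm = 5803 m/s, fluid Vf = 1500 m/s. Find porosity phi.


1/V - 1/Vm = 1/4203 - 1/5803 = 6.56e-05
1/Vf - 1/Vm = 1/1500 - 1/5803 = 0.00049434
phi = 6.56e-05 / 0.00049434 = 0.1327

0.1327


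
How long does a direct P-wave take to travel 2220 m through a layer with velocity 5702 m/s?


t = x / V
= 2220 / 5702
= 0.3893 s

0.3893


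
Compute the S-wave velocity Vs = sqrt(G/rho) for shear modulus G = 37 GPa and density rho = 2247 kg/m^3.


Convert G to Pa: G = 37e9 Pa
Compute G/rho = 37e9 / 2247 = 16466399.644
Vs = sqrt(16466399.644) = 4057.88 m/s

4057.88


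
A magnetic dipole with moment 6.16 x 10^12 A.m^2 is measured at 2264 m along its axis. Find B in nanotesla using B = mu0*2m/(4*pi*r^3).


m = 6.16 x 10^12 = 6160000000000 A.m^2
2m = 12320000000000 A.m^2
r^3 = 2264^3 = 11604575744
B = (4pi*10^-7) * 12320000000000 / (4*pi * 11604575744) * 1e9
= 15481768.596891 / 145827399621.51 * 1e9
= 106165.0186 nT

106165.0186


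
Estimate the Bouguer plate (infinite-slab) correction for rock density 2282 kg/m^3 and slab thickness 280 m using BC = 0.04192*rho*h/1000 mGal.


BC = 0.04192 * rho * h / 1000
= 0.04192 * 2282 * 280 / 1000
= 26.7852 mGal

26.7852


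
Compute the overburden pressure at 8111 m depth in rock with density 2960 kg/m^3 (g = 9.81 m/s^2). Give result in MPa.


P = rho * g * z / 1e6
= 2960 * 9.81 * 8111 / 1e6
= 235523973.6 / 1e6
= 235.524 MPa

235.524


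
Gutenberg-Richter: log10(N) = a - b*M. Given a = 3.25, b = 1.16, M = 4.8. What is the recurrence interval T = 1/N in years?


log10(N) = 3.25 - 1.16*4.8 = -2.318
N = 10^-2.318 = 0.004808
T = 1/N = 1/0.004808 = 207.9697 years

207.9697


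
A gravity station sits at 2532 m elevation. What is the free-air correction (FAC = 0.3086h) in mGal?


FAC = 0.3086 * h
= 0.3086 * 2532
= 781.3752 mGal

781.3752


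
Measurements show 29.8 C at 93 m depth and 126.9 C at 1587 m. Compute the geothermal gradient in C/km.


dT = 126.9 - 29.8 = 97.1 C
dz = 1587 - 93 = 1494 m
gradient = dT/dz * 1000 = 97.1/1494 * 1000 = 64.9933 C/km

64.9933


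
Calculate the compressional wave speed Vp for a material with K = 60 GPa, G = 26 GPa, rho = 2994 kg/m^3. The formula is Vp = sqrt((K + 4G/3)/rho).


First compute the effective modulus:
K + 4G/3 = 60e9 + 4*26e9/3 = 94666666666.67 Pa
Then divide by density:
94666666666.67 / 2994 = 31618793.1418 Pa/(kg/m^3)
Take the square root:
Vp = sqrt(31618793.1418) = 5623.06 m/s

5623.06


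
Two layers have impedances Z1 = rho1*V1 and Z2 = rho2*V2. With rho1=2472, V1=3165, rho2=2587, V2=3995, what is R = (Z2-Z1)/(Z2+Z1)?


Z1 = 2472 * 3165 = 7823880
Z2 = 2587 * 3995 = 10335065
R = (10335065 - 7823880) / (10335065 + 7823880) = 2511185 / 18158945 = 0.1383

0.1383


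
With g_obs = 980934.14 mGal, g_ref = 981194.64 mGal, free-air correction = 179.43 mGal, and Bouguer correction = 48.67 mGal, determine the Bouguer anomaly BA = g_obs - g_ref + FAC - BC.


BA = g_obs - g_ref + FAC - BC
= 980934.14 - 981194.64 + 179.43 - 48.67
= -129.74 mGal

-129.74


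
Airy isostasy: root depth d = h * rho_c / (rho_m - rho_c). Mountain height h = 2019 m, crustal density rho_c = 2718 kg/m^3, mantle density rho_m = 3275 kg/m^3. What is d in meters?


rho_m - rho_c = 3275 - 2718 = 557
d = 2019 * 2718 / 557
= 5487642 / 557
= 9852.14 m

9852.14


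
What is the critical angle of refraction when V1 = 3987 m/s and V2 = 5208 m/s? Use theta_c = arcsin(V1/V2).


V1/V2 = 3987/5208 = 0.765553
theta_c = arcsin(0.765553) = 49.9562 degrees

49.9562


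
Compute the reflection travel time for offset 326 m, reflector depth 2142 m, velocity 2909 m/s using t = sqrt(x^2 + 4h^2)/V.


x^2 + 4h^2 = 326^2 + 4*2142^2 = 106276 + 18352656 = 18458932
sqrt(18458932) = 4296.3859
t = 4296.3859 / 2909 = 1.4769 s

1.4769


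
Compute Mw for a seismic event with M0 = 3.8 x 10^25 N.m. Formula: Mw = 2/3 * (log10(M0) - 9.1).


log10(M0) = log10(3.8 x 10^25) = 25.5798
Mw = 2/3 * (25.5798 - 9.1)
= 2/3 * 16.4798
= 10.99

10.99


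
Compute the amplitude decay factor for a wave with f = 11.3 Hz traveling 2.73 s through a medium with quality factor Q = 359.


pi*f*t/Q = pi*11.3*2.73/359 = 0.269958
A/A0 = exp(-0.269958) = 0.763411

0.763411


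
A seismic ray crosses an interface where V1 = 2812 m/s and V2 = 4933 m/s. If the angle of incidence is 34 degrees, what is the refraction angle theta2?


sin(theta1) = sin(34 deg) = 0.559193
sin(theta2) = V2/V1 * sin(theta1) = 4933/2812 * 0.559193 = 0.980974
theta2 = arcsin(0.980974) = 78.8055 degrees

78.8055


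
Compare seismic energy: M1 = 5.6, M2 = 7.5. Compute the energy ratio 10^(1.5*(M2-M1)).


M2 - M1 = 7.5 - 5.6 = 1.9
1.5 * 1.9 = 2.85
ratio = 10^2.85 = 707.95

707.95


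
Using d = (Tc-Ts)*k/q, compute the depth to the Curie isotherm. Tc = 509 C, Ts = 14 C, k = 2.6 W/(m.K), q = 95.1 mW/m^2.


T_Curie - T_surf = 509 - 14 = 495 C
Convert q to W/m^2: 95.1 mW/m^2 = 0.0951 W/m^2
d = 495 * 2.6 / 0.0951 = 13533.12 m

13533.12


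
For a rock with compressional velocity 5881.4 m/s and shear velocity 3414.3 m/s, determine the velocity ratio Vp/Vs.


Vp/Vs = 5881.4 / 3414.3
= 1.7226

1.7226


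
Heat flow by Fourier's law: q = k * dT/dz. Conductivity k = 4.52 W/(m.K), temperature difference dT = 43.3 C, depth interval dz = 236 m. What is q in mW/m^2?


q = k * dT / dz * 1000
= 4.52 * 43.3 / 236 * 1000
= 0.829305 * 1000
= 829.3051 mW/m^2

829.3051


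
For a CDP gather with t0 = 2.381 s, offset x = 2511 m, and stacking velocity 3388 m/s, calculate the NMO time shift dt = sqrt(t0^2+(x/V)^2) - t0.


x/Vnmo = 2511/3388 = 0.741145
(x/Vnmo)^2 = 0.549296
t0^2 = 5.669161
sqrt(5.669161 + 0.549296) = 2.493683
dt = 2.493683 - 2.381 = 0.112683

0.112683


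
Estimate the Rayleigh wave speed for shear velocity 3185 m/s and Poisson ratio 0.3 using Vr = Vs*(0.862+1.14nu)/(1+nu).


Numerator factor = 0.862 + 1.14*0.3 = 1.204
Denominator = 1 + 0.3 = 1.3
Vr = 3185 * 1.204 / 1.3 = 2949.8 m/s

2949.8


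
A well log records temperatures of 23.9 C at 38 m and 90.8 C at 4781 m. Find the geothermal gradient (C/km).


dT = 90.8 - 23.9 = 66.9 C
dz = 4781 - 38 = 4743 m
gradient = dT/dz * 1000 = 66.9/4743 * 1000 = 14.105 C/km

14.105


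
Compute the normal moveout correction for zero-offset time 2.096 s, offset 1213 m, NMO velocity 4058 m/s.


x/Vnmo = 1213/4058 = 0.298916
(x/Vnmo)^2 = 0.089351
t0^2 = 4.393216
sqrt(4.393216 + 0.089351) = 2.117207
dt = 2.117207 - 2.096 = 0.021207

0.021207


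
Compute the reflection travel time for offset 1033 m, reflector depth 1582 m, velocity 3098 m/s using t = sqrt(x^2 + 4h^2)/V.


x^2 + 4h^2 = 1033^2 + 4*1582^2 = 1067089 + 10010896 = 11077985
sqrt(11077985) = 3328.3607
t = 3328.3607 / 3098 = 1.0744 s

1.0744


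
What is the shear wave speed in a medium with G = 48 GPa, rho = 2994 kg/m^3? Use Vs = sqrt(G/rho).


Convert G to Pa: G = 48e9 Pa
Compute G/rho = 48e9 / 2994 = 16032064.1283
Vs = sqrt(16032064.1283) = 4004.01 m/s

4004.01


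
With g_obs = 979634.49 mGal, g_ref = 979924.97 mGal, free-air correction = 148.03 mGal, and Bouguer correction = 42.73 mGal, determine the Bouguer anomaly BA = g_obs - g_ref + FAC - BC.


BA = g_obs - g_ref + FAC - BC
= 979634.49 - 979924.97 + 148.03 - 42.73
= -185.18 mGal

-185.18


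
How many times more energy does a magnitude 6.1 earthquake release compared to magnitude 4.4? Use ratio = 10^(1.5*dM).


M2 - M1 = 6.1 - 4.4 = 1.7
1.5 * 1.7 = 2.55
ratio = 10^2.55 = 354.81

354.81


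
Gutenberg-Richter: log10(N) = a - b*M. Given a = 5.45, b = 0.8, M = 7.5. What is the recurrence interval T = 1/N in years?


log10(N) = 5.45 - 0.8*7.5 = -0.55
N = 10^-0.55 = 0.281838
T = 1/N = 1/0.281838 = 3.5481 years

3.5481


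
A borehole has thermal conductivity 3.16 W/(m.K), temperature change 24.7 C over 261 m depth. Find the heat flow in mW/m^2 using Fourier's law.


q = k * dT / dz * 1000
= 3.16 * 24.7 / 261 * 1000
= 0.29905 * 1000
= 299.0498 mW/m^2

299.0498


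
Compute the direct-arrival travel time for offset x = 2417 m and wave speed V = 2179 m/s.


t = x / V
= 2417 / 2179
= 1.1092 s

1.1092


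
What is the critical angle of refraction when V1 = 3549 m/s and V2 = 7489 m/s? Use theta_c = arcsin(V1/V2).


V1/V2 = 3549/7489 = 0.473895
theta_c = arcsin(0.473895) = 28.2874 degrees

28.2874


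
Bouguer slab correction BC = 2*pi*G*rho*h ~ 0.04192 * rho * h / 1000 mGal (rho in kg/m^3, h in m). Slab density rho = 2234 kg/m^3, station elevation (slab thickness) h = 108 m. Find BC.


BC = 0.04192 * rho * h / 1000
= 0.04192 * 2234 * 108 / 1000
= 10.1141 mGal

10.1141


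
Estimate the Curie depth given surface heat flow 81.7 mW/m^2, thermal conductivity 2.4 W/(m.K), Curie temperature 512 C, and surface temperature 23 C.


T_Curie - T_surf = 512 - 23 = 489 C
Convert q to W/m^2: 81.7 mW/m^2 = 0.0817 W/m^2
d = 489 * 2.4 / 0.0817 = 14364.75 m

14364.75


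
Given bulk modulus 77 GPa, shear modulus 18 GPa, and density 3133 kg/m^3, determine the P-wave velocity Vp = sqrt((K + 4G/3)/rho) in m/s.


First compute the effective modulus:
K + 4G/3 = 77e9 + 4*18e9/3 = 101000000000.0 Pa
Then divide by density:
101000000000.0 / 3133 = 32237472.0715 Pa/(kg/m^3)
Take the square root:
Vp = sqrt(32237472.0715) = 5677.81 m/s

5677.81


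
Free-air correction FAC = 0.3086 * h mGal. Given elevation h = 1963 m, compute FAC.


FAC = 0.3086 * h
= 0.3086 * 1963
= 605.7818 mGal

605.7818


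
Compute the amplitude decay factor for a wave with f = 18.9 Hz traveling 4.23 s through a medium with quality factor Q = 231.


pi*f*t/Q = pi*18.9*4.23/231 = 1.087277
A/A0 = exp(-1.087277) = 0.337133

0.337133


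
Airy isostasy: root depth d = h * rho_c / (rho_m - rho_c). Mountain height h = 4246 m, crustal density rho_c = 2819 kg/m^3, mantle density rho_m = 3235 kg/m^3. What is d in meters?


rho_m - rho_c = 3235 - 2819 = 416
d = 4246 * 2819 / 416
= 11969474 / 416
= 28772.77 m

28772.77


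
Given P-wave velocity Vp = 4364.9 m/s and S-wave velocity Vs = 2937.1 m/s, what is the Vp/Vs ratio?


Vp/Vs = 4364.9 / 2937.1
= 1.4861

1.4861


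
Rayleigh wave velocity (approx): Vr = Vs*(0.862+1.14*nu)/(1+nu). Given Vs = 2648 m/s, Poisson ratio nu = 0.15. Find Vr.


Numerator factor = 0.862 + 1.14*0.15 = 1.033
Denominator = 1 + 0.15 = 1.15
Vr = 2648 * 1.033 / 1.15 = 2378.59 m/s

2378.59


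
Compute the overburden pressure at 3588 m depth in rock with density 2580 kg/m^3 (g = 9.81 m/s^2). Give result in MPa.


P = rho * g * z / 1e6
= 2580 * 9.81 * 3588 / 1e6
= 90811562.4 / 1e6
= 90.8116 MPa

90.8116


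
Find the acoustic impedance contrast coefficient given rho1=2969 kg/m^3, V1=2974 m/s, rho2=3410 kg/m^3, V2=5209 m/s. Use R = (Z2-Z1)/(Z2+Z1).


Z1 = 2969 * 2974 = 8829806
Z2 = 3410 * 5209 = 17762690
R = (17762690 - 8829806) / (17762690 + 8829806) = 8932884 / 26592496 = 0.3359

0.3359


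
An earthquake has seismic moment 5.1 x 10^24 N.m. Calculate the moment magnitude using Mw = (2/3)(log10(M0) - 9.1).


log10(M0) = log10(5.1 x 10^24) = 24.7076
Mw = 2/3 * (24.7076 - 9.1)
= 2/3 * 15.6076
= 10.41

10.41


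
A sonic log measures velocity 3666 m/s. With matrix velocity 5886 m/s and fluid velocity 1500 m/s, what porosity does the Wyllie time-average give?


1/V - 1/Vm = 1/3666 - 1/5886 = 0.00010288
1/Vf - 1/Vm = 1/1500 - 1/5886 = 0.00049677
phi = 0.00010288 / 0.00049677 = 0.2071

0.2071


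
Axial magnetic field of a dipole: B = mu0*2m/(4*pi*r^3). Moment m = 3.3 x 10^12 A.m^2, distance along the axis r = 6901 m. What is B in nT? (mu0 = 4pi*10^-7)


m = 3.3 x 10^12 = 3300000000000 A.m^2
2m = 6600000000000 A.m^2
r^3 = 6901^3 = 328651850701
B = (4pi*10^-7) * 6600000000000 / (4*pi * 328651850701) * 1e9
= 8293804.605477 / 4129960959003.8 * 1e9
= 2008.2041 nT

2008.2041


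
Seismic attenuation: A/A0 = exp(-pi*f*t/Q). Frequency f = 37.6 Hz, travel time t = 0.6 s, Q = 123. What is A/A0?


pi*f*t/Q = pi*37.6*0.6/123 = 0.576214
A/A0 = exp(-0.576214) = 0.562022

0.562022


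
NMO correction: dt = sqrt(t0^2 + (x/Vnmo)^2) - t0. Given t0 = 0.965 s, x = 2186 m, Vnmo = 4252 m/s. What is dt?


x/Vnmo = 2186/4252 = 0.514111
(x/Vnmo)^2 = 0.26431
t0^2 = 0.931225
sqrt(0.931225 + 0.26431) = 1.093405
dt = 1.093405 - 0.965 = 0.128405

0.128405


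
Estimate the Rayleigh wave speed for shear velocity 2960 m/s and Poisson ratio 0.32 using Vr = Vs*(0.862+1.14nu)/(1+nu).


Numerator factor = 0.862 + 1.14*0.32 = 1.2268
Denominator = 1 + 0.32 = 1.32
Vr = 2960 * 1.2268 / 1.32 = 2751.01 m/s

2751.01


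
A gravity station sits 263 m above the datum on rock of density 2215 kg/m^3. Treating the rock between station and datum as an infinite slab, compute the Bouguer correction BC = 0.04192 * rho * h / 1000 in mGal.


BC = 0.04192 * rho * h / 1000
= 0.04192 * 2215 * 263 / 1000
= 24.4203 mGal

24.4203


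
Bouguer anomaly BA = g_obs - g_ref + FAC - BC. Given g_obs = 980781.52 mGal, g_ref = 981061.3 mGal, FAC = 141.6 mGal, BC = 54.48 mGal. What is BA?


BA = g_obs - g_ref + FAC - BC
= 980781.52 - 981061.3 + 141.6 - 54.48
= -192.66 mGal

-192.66


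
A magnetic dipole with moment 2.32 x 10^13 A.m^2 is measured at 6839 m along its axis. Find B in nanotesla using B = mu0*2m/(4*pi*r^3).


m = 2.32 x 10^13 = 23200000000000 A.m^2
2m = 46400000000000 A.m^2
r^3 = 6839^3 = 319873167719
B = (4pi*10^-7) * 46400000000000 / (4*pi * 319873167719) * 1e9
= 58307959.650627 / 4019644775146.02 * 1e9
= 14505.7494 nT

14505.7494


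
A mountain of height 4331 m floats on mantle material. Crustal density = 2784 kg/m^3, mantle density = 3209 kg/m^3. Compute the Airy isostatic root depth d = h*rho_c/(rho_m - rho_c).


rho_m - rho_c = 3209 - 2784 = 425
d = 4331 * 2784 / 425
= 12057504 / 425
= 28370.6 m

28370.6


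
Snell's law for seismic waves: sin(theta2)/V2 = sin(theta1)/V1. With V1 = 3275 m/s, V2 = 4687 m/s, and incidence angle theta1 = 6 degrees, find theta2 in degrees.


sin(theta1) = sin(6 deg) = 0.104528
sin(theta2) = V2/V1 * sin(theta1) = 4687/3275 * 0.104528 = 0.149595
theta2 = arcsin(0.149595) = 8.6035 degrees

8.6035


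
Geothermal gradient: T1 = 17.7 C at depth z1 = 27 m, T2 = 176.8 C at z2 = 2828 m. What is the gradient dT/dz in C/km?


dT = 176.8 - 17.7 = 159.1 C
dz = 2828 - 27 = 2801 m
gradient = dT/dz * 1000 = 159.1/2801 * 1000 = 56.8011 C/km

56.8011


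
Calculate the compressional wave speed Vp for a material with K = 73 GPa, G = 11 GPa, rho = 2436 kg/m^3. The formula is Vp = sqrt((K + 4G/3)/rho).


First compute the effective modulus:
K + 4G/3 = 73e9 + 4*11e9/3 = 87666666666.67 Pa
Then divide by density:
87666666666.67 / 2436 = 35987958.4018 Pa/(kg/m^3)
Take the square root:
Vp = sqrt(35987958.4018) = 5999.0 m/s

5999.0


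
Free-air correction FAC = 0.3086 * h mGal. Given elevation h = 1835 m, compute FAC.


FAC = 0.3086 * h
= 0.3086 * 1835
= 566.281 mGal

566.281


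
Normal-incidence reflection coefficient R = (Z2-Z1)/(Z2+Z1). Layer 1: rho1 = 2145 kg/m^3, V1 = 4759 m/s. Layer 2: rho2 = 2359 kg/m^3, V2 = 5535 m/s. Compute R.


Z1 = 2145 * 4759 = 10208055
Z2 = 2359 * 5535 = 13057065
R = (13057065 - 10208055) / (13057065 + 10208055) = 2849010 / 23265120 = 0.1225

0.1225
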